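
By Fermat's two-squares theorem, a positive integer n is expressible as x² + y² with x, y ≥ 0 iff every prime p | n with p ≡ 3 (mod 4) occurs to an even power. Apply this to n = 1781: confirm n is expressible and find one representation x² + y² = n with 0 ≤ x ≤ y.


Step 1: Factor n = 1781 = 13 · 137.
Step 2: Check the mod-4 condition on each prime factor: 13 ≡ 1 (mod 4), exponent 1; 137 ≡ 1 (mod 4), exponent 1.
All primes ≡ 3 (mod 4) appear to even exponent (or don't appear), so by the two-squares theorem n IS expressible as a sum of two squares.
Step 3: Build a representation. Here n = 13 · 137 is a product of primes ≡ 1 (mod 4). Each prime p ≡ 1 (mod 4) is itself a sum of two squares; find a² by testing p − a² for a perfect square:
  13: 13 − 1² = 12, 13 − 2² = 9 = 3² ⇒ 13 = 2² + 3².
  137: 137 − 1² = 136, 137 − 2² = 133, 137 − 3² = 128, 137 − 4² = 121 = 11² ⇒ 137 = 4² + 11².
  Combine using the Brahmagupta–Fibonacci identity (a² + b²)(c² + d²) = (ac − bd)² + (ad + bc)² = (ac + bd)² + (ad − bc)²:
  13 · 137 = 1781: from (2² + 3²)(4² + 11²), take (2·4 − 3·11, 2·11 + 3·4) = (8 − 33, 22 + 12) = (-25, 34); dropping signs (only squares matter) gives (25, 34); check 25² + 34² = 625 + 1156 = 1781 ✓.
Step 4: Order so x ≤ y and verify: 25² + 34² = 625 + 1156 = 1781 = n. ✓

n = 1781 = 25² + 34² (one valid representation with x ≤ y).


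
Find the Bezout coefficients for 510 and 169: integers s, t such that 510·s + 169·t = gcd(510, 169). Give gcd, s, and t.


Euclidean algorithm on (510, 169) — divide until remainder is 0:
  510 = 3 · 169 + 3
  169 = 56 · 3 + 1
  3 = 3 · 1 + 0
gcd(510, 169) = 1.
Track Bezout coefficients alongside the remainders: start with r₀ = 510 = a·1 + b·0 (s = 1, t = 0) and r₁ = 169 = a·0 + b·1 (s = 0, t = 1); each new remainder r_{k+1} = r_{k-1} − q_k·r_k inherits s_{k+1} = s_{k-1} − q_k·s_k, t_{k+1} = t_{k-1} − q_k·t_k, so r_k = a·s_k + b·t_k at every step:
  q = 3: r = 3, s = 1 − 3·0 = 1, t = 0 − 3·1 = -3  (check: 510·1 + 169·(-3) = 3)
  q = 56: r = 1, s = 0 − 56·1 = -56, t = 1 − 56·(-3) = 169  (check: 510·(-56) + 169·169 = 1)
The row with r = 1 (the gcd) gives the Bezout coefficients s = -56, t = 169.
Result: 510 · (-56) + 169 · (169) = 1.

gcd(510, 169) = 1; s = -56, t = 169 (check: 510·(-56) + 169·169 = 1).


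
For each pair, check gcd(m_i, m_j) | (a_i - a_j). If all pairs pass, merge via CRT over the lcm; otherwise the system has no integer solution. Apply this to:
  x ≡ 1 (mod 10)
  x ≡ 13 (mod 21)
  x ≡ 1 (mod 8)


Moduli 10, 21, 8 are not pairwise coprime, so CRT works modulo lcm(m_i) when all pairwise compatibility conditions hold.
Pairwise compatibility: gcd(m_i, m_j) must divide a_i - a_j for every pair.
Merge one congruence at a time:
  Start: x ≡ 1 (mod 10).
  Combine with x ≡ 13 (mod 21): gcd(10, 21) = 1; 13 - 1 = 12, which IS divisible by 1, so compatible.
    Write x = 1 + 10·t and substitute into x ≡ 13 (mod 21): 10·t ≡ 13 − 1 = 12 (mod 21).
    The inverse of 10 mod 21 is 19 (since 10·19 = 190 = 9·21 + 1), so t ≡ 19·12 = 228 ≡ 18 (mod 21).
    Then x = 1 + 10·18 = 181, valid modulo lcm(10, 21) = 210: x ≡ 181 (mod 210).
  Combine with x ≡ 1 (mod 8): gcd(210, 8) = 2; 1 - 181 = -180, which IS divisible by 2, so compatible.
    Write x = 181 + 210·t and substitute into x ≡ 1 (mod 8): 210·t ≡ 1 − 181 = -180 (mod 8).
    Divide the congruence (and modulus) by g = 2: 105·t ≡ -90 (mod 4).
    Reduce coefficients mod 4: 1·t ≡ 2 (mod 4).
    So t ≡ 2 (mod 4).
    Then x = 181 + 210·2 = 601, valid modulo lcm(210, 8) = 840: x ≡ 601 (mod 840).
Verify: 601 mod 10 = 1, 601 mod 21 = 13, 601 mod 8 = 1.

x ≡ 601 (mod 840).


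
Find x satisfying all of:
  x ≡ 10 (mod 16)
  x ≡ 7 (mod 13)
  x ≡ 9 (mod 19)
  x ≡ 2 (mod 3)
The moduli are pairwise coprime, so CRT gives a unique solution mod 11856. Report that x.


Product of moduli M = 16 · 13 · 19 · 3 = 11856.
Merge one congruence at a time:
  Start: x ≡ 10 (mod 16).
  Combine with x ≡ 7 (mod 13); new modulus lcm = 208.
    Write x = 10 + 16·t and substitute into x ≡ 7 (mod 13): 16·t ≡ 7 − 10 = -3 (mod 13).
    Reduce coefficients mod 13: 3·t ≡ 10 (mod 13).
    The inverse of 3 mod 13 is 9 (since 3·9 = 27 = 2·13 + 1), so t ≡ 9·10 = 90 ≡ 12 (mod 13).
    Then x = 10 + 16·12 = 202, valid modulo lcm(16, 13) = 208: x ≡ 202 (mod 208).
  Combine with x ≡ 9 (mod 19); new modulus lcm = 3952.
    Write x = 202 + 208·t and substitute into x ≡ 9 (mod 19): 208·t ≡ 9 − 202 = -193 (mod 19).
    Reduce coefficients mod 19: 18·t ≡ 16 (mod 19).
    The inverse of 18 mod 19 is 18 (since 18·18 = 324 = 17·19 + 1), so t ≡ 18·16 = 288 ≡ 3 (mod 19).
    Then x = 202 + 208·3 = 826, valid modulo lcm(208, 19) = 3952: x ≡ 826 (mod 3952).
  Combine with x ≡ 2 (mod 3); new modulus lcm = 11856.
    Write x = 826 + 3952·t and substitute into x ≡ 2 (mod 3): 3952·t ≡ 2 − 826 = -824 (mod 3).
    Reduce coefficients mod 3: 1·t ≡ 1 (mod 3).
    So t ≡ 1 (mod 3).
    Then x = 826 + 3952·1 = 4778, valid modulo lcm(3952, 3) = 11856: x ≡ 4778 (mod 11856).
Verify against each original: 4778 mod 16 = 10, 4778 mod 13 = 7, 4778 mod 19 = 9, 4778 mod 3 = 2.

x ≡ 4778 (mod 11856).


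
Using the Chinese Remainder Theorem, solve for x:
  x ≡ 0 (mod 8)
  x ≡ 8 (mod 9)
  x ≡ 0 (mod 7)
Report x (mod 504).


Moduli 8, 9, 7 are pairwise coprime; by CRT there is a unique solution modulo M = 8 · 9 · 7 = 504.
Solve pairwise, accumulating the modulus:
  Start with x ≡ 0 (mod 8).
  Combine with x ≡ 8 (mod 9): since gcd(8, 9) = 1, we get a unique residue mod 72.
    Write x = 0 + 8·t and substitute into x ≡ 8 (mod 9): 8·t ≡ 8 − 0 = 8 (mod 9).
    The inverse of 8 mod 9 is 8 (since 8·8 = 64 = 7·9 + 1), so t ≡ 8·8 = 64 ≡ 1 (mod 9).
    Then x = 0 + 8·1 = 8, valid modulo lcm(8, 9) = 72: x ≡ 8 (mod 72).
  Combine with x ≡ 0 (mod 7): since gcd(72, 7) = 1, we get a unique residue mod 504.
    Write x = 8 + 72·t and substitute into x ≡ 0 (mod 7): 72·t ≡ 0 − 8 = -8 (mod 7).
    Reduce coefficients mod 7: 2·t ≡ 6 (mod 7).
    The inverse of 2 mod 7 is 4 (since 2·4 = 8 = 1·7 + 1), so t ≡ 4·6 = 24 ≡ 3 (mod 7).
    Then x = 8 + 72·3 = 224, valid modulo lcm(72, 7) = 504: x ≡ 224 (mod 504).
Verify: 224 mod 8 = 0 ✓, 224 mod 9 = 8 ✓, 224 mod 7 = 0 ✓.

x ≡ 224 (mod 504).


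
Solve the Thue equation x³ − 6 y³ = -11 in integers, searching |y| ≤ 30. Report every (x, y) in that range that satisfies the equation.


The equation is x³ - 6y³ = -11. For fixed y, x³ = 6·y³ − 11, so a solution requires the RHS to be a perfect cube.
Strategy: iterate y from -30 to 30, compute RHS = 6·y³ − 11, and check whether it is a (positive or negative) perfect cube.
Check small values of y:
  y = 0: RHS = -11 is not a perfect cube.
  y = 1: RHS = -5 is not a perfect cube.
  y = -1: RHS = -17 is not a perfect cube.
  y = 2: RHS = 37 is not a perfect cube.
  y = -2: RHS = -59 is not a perfect cube.
  y = 3: RHS = 151 is not a perfect cube.
  y = -3: RHS = -173 is not a perfect cube.
Continuing the search up to |y| = 30 finds no solutions either.
No (x, y) in the scanned range satisfies the equation.

No integer solutions with |y| ≤ 30.


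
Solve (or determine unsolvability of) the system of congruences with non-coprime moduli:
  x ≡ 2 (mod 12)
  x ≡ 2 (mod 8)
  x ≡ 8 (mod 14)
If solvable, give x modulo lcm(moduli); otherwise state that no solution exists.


Moduli 12, 8, 14 are not pairwise coprime, so CRT works modulo lcm(m_i) when all pairwise compatibility conditions hold.
Pairwise compatibility: gcd(m_i, m_j) must divide a_i - a_j for every pair.
Merge one congruence at a time:
  Start: x ≡ 2 (mod 12).
  Combine with x ≡ 2 (mod 8): gcd(12, 8) = 4; 2 - 2 = 0, which IS divisible by 4, so compatible.
    Write x = 2 + 12·t and substitute into x ≡ 2 (mod 8): 12·t ≡ 2 − 2 = 0 (mod 8).
    Divide the congruence (and modulus) by g = 4: 3·t ≡ 0 (mod 2).
    Reduce coefficients mod 2: 1·t ≡ 0 (mod 2).
    So t ≡ 0 (mod 2).
    Then x = 2 + 12·0 = 2, valid modulo lcm(12, 8) = 24: x ≡ 2 (mod 24).
  Combine with x ≡ 8 (mod 14): gcd(24, 14) = 2; 8 - 2 = 6, which IS divisible by 2, so compatible.
    Write x = 2 + 24·t and substitute into x ≡ 8 (mod 14): 24·t ≡ 8 − 2 = 6 (mod 14).
    Divide the congruence (and modulus) by g = 2: 12·t ≡ 3 (mod 7).
    Reduce coefficients mod 7: 5·t ≡ 3 (mod 7).
    The inverse of 5 mod 7 is 3 (since 5·3 = 15 = 2·7 + 1), so t ≡ 3·3 = 9 ≡ 2 (mod 7).
    Then x = 2 + 24·2 = 50, valid modulo lcm(24, 14) = 168: x ≡ 50 (mod 168).
Verify: 50 mod 12 = 2, 50 mod 8 = 2, 50 mod 14 = 8.

x ≡ 50 (mod 168).


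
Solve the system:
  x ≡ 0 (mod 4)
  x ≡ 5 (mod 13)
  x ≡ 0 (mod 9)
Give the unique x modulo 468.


Moduli 4, 13, 9 are pairwise coprime; by CRT there is a unique solution modulo M = 4 · 13 · 9 = 468.
Solve pairwise, accumulating the modulus:
  Start with x ≡ 0 (mod 4).
  Combine with x ≡ 5 (mod 13): since gcd(4, 13) = 1, we get a unique residue mod 52.
    Write x = 0 + 4·t and substitute into x ≡ 5 (mod 13): 4·t ≡ 5 − 0 = 5 (mod 13).
    The inverse of 4 mod 13 is 10 (since 4·10 = 40 = 3·13 + 1), so t ≡ 10·5 = 50 ≡ 11 (mod 13).
    Then x = 0 + 4·11 = 44, valid modulo lcm(4, 13) = 52: x ≡ 44 (mod 52).
  Combine with x ≡ 0 (mod 9): since gcd(52, 9) = 1, we get a unique residue mod 468.
    Write x = 44 + 52·t and substitute into x ≡ 0 (mod 9): 52·t ≡ 0 − 44 = -44 (mod 9).
    Reduce coefficients mod 9: 7·t ≡ 1 (mod 9).
    The inverse of 7 mod 9 is 4 (since 7·4 = 28 = 3·9 + 1), so t ≡ 4·1 = 4 ≡ 4 (mod 9).
    Then x = 44 + 52·4 = 252, valid modulo lcm(52, 9) = 468: x ≡ 252 (mod 468).
Verify: 252 mod 4 = 0 ✓, 252 mod 13 = 5 ✓, 252 mod 9 = 0 ✓.

x ≡ 252 (mod 468).


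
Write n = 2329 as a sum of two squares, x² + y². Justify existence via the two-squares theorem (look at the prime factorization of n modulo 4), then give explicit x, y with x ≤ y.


Step 1: Factor n = 2329 = 17 · 137.
Step 2: Check the mod-4 condition on each prime factor: 17 ≡ 1 (mod 4), exponent 1; 137 ≡ 1 (mod 4), exponent 1.
All primes ≡ 3 (mod 4) appear to even exponent (or don't appear), so by the two-squares theorem n IS expressible as a sum of two squares.
Step 3: Build a representation. Here n = 17 · 137 is a product of primes ≡ 1 (mod 4). Each prime p ≡ 1 (mod 4) is itself a sum of two squares; find a² by testing p − a² for a perfect square:
  17: 17 − 1² = 16 = 4² ⇒ 17 = 1² + 4².
  137: 137 − 1² = 136, 137 − 2² = 133, 137 − 3² = 128, 137 − 4² = 121 = 11² ⇒ 137 = 4² + 11².
  Combine using the Brahmagupta–Fibonacci identity (a² + b²)(c² + d²) = (ac − bd)² + (ad + bc)² = (ac + bd)² + (ad − bc)²:
  17 · 137 = 2329: from (1² + 4²)(4² + 11²), take (1·4 − 4·11, 1·11 + 4·4) = (4 − 44, 11 + 16) = (-40, 27); dropping signs (only squares matter) gives (40, 27); check 40² + 27² = 1600 + 729 = 2329 ✓.
Step 4: Order so x ≤ y and verify: 27² + 40² = 729 + 1600 = 2329 = n. ✓

n = 2329 = 27² + 40² (one valid representation with x ≤ y).


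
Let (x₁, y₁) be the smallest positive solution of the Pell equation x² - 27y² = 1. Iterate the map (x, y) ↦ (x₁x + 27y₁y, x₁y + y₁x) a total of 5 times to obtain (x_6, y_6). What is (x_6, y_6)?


Step 1: Find the fundamental solution (x₁, y₁) of x² - 27y² = 1.
  Expand √27 as a continued fraction. a₀ = ⌊√27⌋ = 5; iterate m_{k+1} = d_k·a_k − m_k, d_{k+1} = (27 − m_{k+1}²)/d_k, a_{k+1} = ⌊(a₀ + m_{k+1})/d_{k+1}⌋ (starting m₀ = 0, d₀ = 1), with convergents p_k = a_k·p_{k-1} + p_{k-2}, q_k = a_k·q_{k-1} + q_{k-2} (p₋₁ = 1, q₋₁ = 0):
  k = 0: a₀ = 5; p₀/q₀ = 5/1; p₀² − 27·q₀² = 25 − 27 = -2.
  k = 1: m = 5, d = 2, a = ⌊(5 + 5)/2⌋ = 5; p/q = (5·5 + 1)/(5·1 + 0) = 26/5; p² − 27·q² = 676 − 675 = 1.
  The first convergent with p² − 27·q² = 1 gives the fundamental solution (x₁, y₁) = (26, 5).
Step 2: Apply the recurrence (x_{n+1}, y_{n+1}) = (x₁x_n + 27y₁y_n, x₁y_n + y₁x_n) repeatedly.
  From (x_1, y_1) = (26, 5): x_2 = 26·26 + 27·5·5 = 1351; y_2 = 26·5 + 5·26 = 260.
  From (x_2, y_2) = (1351, 260): x_3 = 26·1351 + 27·5·260 = 70226; y_3 = 26·260 + 5·1351 = 13515.
  From (x_3, y_3) = (70226, 13515): x_4 = 26·70226 + 27·5·13515 = 3650401; y_4 = 26·13515 + 5·70226 = 702520.
  From (x_4, y_4) = (3650401, 702520): x_5 = 26·3650401 + 27·5·702520 = 189750626; y_5 = 26·702520 + 5·3650401 = 36517525.
  From (x_5, y_5) = (189750626, 36517525): x_6 = 26·189750626 + 27·5·36517525 = 9863382151; y_6 = 26·36517525 + 5·189750626 = 1898208780.
Step 3: Verify x_6² - 27·y_6² = 97286307456665386801 - 97286307456665386800 = 1 (should be 1). ✓

(x_1, y_1) = (26, 5); (x_6, y_6) = (9863382151, 1898208780).


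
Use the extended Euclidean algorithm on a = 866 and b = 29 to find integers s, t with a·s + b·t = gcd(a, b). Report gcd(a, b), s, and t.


Euclidean algorithm on (866, 29) — divide until remainder is 0:
  866 = 29 · 29 + 25
  29 = 1 · 25 + 4
  25 = 6 · 4 + 1
  4 = 4 · 1 + 0
gcd(866, 29) = 1.
Track Bezout coefficients alongside the remainders: start with r₀ = 866 = a·1 + b·0 (s = 1, t = 0) and r₁ = 29 = a·0 + b·1 (s = 0, t = 1); each new remainder r_{k+1} = r_{k-1} − q_k·r_k inherits s_{k+1} = s_{k-1} − q_k·s_k, t_{k+1} = t_{k-1} − q_k·t_k, so r_k = a·s_k + b·t_k at every step:
  q = 29: r = 25, s = 1 − 29·0 = 1, t = 0 − 29·1 = -29  (check: 866·1 + 29·(-29) = 25)
  q = 1: r = 4, s = 0 − 1·1 = -1, t = 1 − 1·(-29) = 30  (check: 866·(-1) + 29·30 = 4)
  q = 6: r = 1, s = 1 − 6·(-1) = 7, t = -29 − 6·30 = -209  (check: 866·7 + 29·(-209) = 1)
The row with r = 1 (the gcd) gives the Bezout coefficients s = 7, t = -209.
Result: 866 · (7) + 29 · (-209) = 1.

gcd(866, 29) = 1; s = 7, t = -209 (check: 866·7 + 29·(-209) = 1).


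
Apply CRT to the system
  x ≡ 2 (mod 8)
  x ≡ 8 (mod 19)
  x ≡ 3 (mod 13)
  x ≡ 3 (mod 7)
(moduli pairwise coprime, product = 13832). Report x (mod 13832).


Product of moduli M = 8 · 19 · 13 · 7 = 13832.
Merge one congruence at a time:
  Start: x ≡ 2 (mod 8).
  Combine with x ≡ 8 (mod 19); new modulus lcm = 152.
    Write x = 2 + 8·t and substitute into x ≡ 8 (mod 19): 8·t ≡ 8 − 2 = 6 (mod 19).
    The inverse of 8 mod 19 is 12 (since 8·12 = 96 = 5·19 + 1), so t ≡ 12·6 = 72 ≡ 15 (mod 19).
    Then x = 2 + 8·15 = 122, valid modulo lcm(8, 19) = 152: x ≡ 122 (mod 152).
  Combine with x ≡ 3 (mod 13); new modulus lcm = 1976.
    Write x = 122 + 152·t and substitute into x ≡ 3 (mod 13): 152·t ≡ 3 − 122 = -119 (mod 13).
    Reduce coefficients mod 13: 9·t ≡ 11 (mod 13).
    The inverse of 9 mod 13 is 3 (since 9·3 = 27 = 2·13 + 1), so t ≡ 3·11 = 33 ≡ 7 (mod 13).
    Then x = 122 + 152·7 = 1186, valid modulo lcm(152, 13) = 1976: x ≡ 1186 (mod 1976).
  Combine with x ≡ 3 (mod 7); new modulus lcm = 13832.
    Write x = 1186 + 1976·t and substitute into x ≡ 3 (mod 7): 1976·t ≡ 3 − 1186 = -1183 (mod 7).
    Reduce coefficients mod 7: 2·t ≡ 0 (mod 7).
    The inverse of 2 mod 7 is 4 (since 2·4 = 8 = 1·7 + 1), so t ≡ 4·0 = 0 ≡ 0 (mod 7).
    Then x = 1186 + 1976·0 = 1186, valid modulo lcm(1976, 7) = 13832: x ≡ 1186 (mod 13832).
Verify against each original: 1186 mod 8 = 2, 1186 mod 19 = 8, 1186 mod 13 = 3, 1186 mod 7 = 3.

x ≡ 1186 (mod 13832).


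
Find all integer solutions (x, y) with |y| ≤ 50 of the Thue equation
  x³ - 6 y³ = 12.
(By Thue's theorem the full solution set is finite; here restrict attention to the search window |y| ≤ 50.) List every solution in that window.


The equation is x³ - 6y³ = 12. For fixed y, x³ = 6·y³ + 12, so a solution requires the RHS to be a perfect cube.
Strategy: iterate y from -50 to 50, compute RHS = 6·y³ + 12, and check whether it is a (positive or negative) perfect cube.
Check small values of y:
  y = 0: RHS = 12 is not a perfect cube.
  y = 1: RHS = 18 is not a perfect cube.
  y = -1: RHS = 6 is not a perfect cube.
  y = 2: RHS = 60 is not a perfect cube.
  y = -2: RHS = -36 is not a perfect cube.
  y = 3: RHS = 174 is not a perfect cube.
  y = -3: RHS = -150 is not a perfect cube.
Continuing the search up to |y| = 50 finds no solutions either.
No (x, y) in the scanned range satisfies the equation.

No integer solutions with |y| ≤ 50.


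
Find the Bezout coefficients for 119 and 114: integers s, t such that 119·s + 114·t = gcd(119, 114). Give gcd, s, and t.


Euclidean algorithm on (119, 114) — divide until remainder is 0:
  119 = 1 · 114 + 5
  114 = 22 · 5 + 4
  5 = 1 · 4 + 1
  4 = 4 · 1 + 0
gcd(119, 114) = 1.
Track Bezout coefficients alongside the remainders: start with r₀ = 119 = a·1 + b·0 (s = 1, t = 0) and r₁ = 114 = a·0 + b·1 (s = 0, t = 1); each new remainder r_{k+1} = r_{k-1} − q_k·r_k inherits s_{k+1} = s_{k-1} − q_k·s_k, t_{k+1} = t_{k-1} − q_k·t_k, so r_k = a·s_k + b·t_k at every step:
  q = 1: r = 5, s = 1 − 1·0 = 1, t = 0 − 1·1 = -1  (check: 119·1 + 114·(-1) = 5)
  q = 22: r = 4, s = 0 − 22·1 = -22, t = 1 − 22·(-1) = 23  (check: 119·(-22) + 114·23 = 4)
  q = 1: r = 1, s = 1 − 1·(-22) = 23, t = -1 − 1·23 = -24  (check: 119·23 + 114·(-24) = 1)
The row with r = 1 (the gcd) gives the Bezout coefficients s = 23, t = -24.
Result: 119 · (23) + 114 · (-24) = 1.

gcd(119, 114) = 1; s = 23, t = -24 (check: 119·23 + 114·(-24) = 1).


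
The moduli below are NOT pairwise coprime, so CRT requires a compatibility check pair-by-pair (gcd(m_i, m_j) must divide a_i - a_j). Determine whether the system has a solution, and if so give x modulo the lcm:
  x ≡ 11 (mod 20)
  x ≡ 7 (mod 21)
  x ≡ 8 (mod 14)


Moduli 20, 21, 14 are not pairwise coprime, so CRT works modulo lcm(m_i) when all pairwise compatibility conditions hold.
Pairwise compatibility: gcd(m_i, m_j) must divide a_i - a_j for every pair.
Merge one congruence at a time:
  Start: x ≡ 11 (mod 20).
  Combine with x ≡ 7 (mod 21): gcd(20, 21) = 1; 7 - 11 = -4, which IS divisible by 1, so compatible.
    Write x = 11 + 20·t and substitute into x ≡ 7 (mod 21): 20·t ≡ 7 − 11 = -4 (mod 21).
    Reduce coefficients mod 21: 20·t ≡ 17 (mod 21).
    The inverse of 20 mod 21 is 20 (since 20·20 = 400 = 19·21 + 1), so t ≡ 20·17 = 340 ≡ 4 (mod 21).
    Then x = 11 + 20·4 = 91, valid modulo lcm(20, 21) = 420: x ≡ 91 (mod 420).
  Combine with x ≡ 8 (mod 14): gcd(420, 14) = 14, and 8 - 91 = -83 is NOT divisible by 14.
    ⇒ system is inconsistent (no integer solution).

No solution (the system is inconsistent).


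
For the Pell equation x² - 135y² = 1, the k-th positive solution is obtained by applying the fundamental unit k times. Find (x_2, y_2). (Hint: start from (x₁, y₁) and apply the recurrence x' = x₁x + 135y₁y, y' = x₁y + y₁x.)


Step 1: Find the fundamental solution (x₁, y₁) of x² - 135y² = 1.
  Expand √135 as a continued fraction. a₀ = ⌊√135⌋ = 11; iterate m_{k+1} = d_k·a_k − m_k, d_{k+1} = (135 − m_{k+1}²)/d_k, a_{k+1} = ⌊(a₀ + m_{k+1})/d_{k+1}⌋ (starting m₀ = 0, d₀ = 1), with convergents p_k = a_k·p_{k-1} + p_{k-2}, q_k = a_k·q_{k-1} + q_{k-2} (p₋₁ = 1, q₋₁ = 0):
  k = 0: a₀ = 11; p₀/q₀ = 11/1; p₀² − 135·q₀² = 121 − 135 = -14.
  k = 1: m = 11, d = 14, a = ⌊(11 + 11)/14⌋ = 1; p/q = (1·11 + 1)/(1·1 + 0) = 12/1; p² − 135·q² = 144 − 135 = 9.
  k = 2: m = 3, d = 9, a = ⌊(11 + 3)/9⌋ = 1; p/q = (1·12 + 11)/(1·1 + 1) = 23/2; p² − 135·q² = 529 − 540 = -11.
  k = 3: m = 6, d = 11, a = ⌊(11 + 6)/11⌋ = 1; p/q = (1·23 + 12)/(1·2 + 1) = 35/3; p² − 135·q² = 1225 − 1215 = 10.
  k = 4: m = 5, d = 10, a = ⌊(11 + 5)/10⌋ = 1; p/q = (1·35 + 23)/(1·3 + 2) = 58/5; p² − 135·q² = 3364 − 3375 = -11.
  k = 5: m = 5, d = 11, a = ⌊(11 + 5)/11⌋ = 1; p/q = (1·58 + 35)/(1·5 + 3) = 93/8; p² − 135·q² = 8649 − 8640 = 9.
  k = 6: m = 6, d = 9, a = ⌊(11 + 6)/9⌋ = 1; p/q = (1·93 + 58)/(1·8 + 5) = 151/13; p² − 135·q² = 22801 − 22815 = -14.
  k = 7: m = 3, d = 14, a = ⌊(11 + 3)/14⌋ = 1; p/q = (1·151 + 93)/(1·13 + 8) = 244/21; p² − 135·q² = 59536 − 59535 = 1.
  The first convergent with p² − 135·q² = 1 gives the fundamental solution (x₁, y₁) = (244, 21).
Step 2: Apply the recurrence (x_{n+1}, y_{n+1}) = (x₁x_n + 135y₁y_n, x₁y_n + y₁x_n) repeatedly.
  From (x_1, y_1) = (244, 21): x_2 = 244·244 + 135·21·21 = 119071; y_2 = 244·21 + 21·244 = 10248.
Step 3: Verify x_2² - 135·y_2² = 14177903041 - 14177903040 = 1 (should be 1). ✓

(x_1, y_1) = (244, 21); (x_2, y_2) = (119071, 10248).


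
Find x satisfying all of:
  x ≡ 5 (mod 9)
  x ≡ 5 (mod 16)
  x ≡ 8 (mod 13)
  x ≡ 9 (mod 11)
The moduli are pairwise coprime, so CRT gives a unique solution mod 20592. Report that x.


Product of moduli M = 9 · 16 · 13 · 11 = 20592.
Merge one congruence at a time:
  Start: x ≡ 5 (mod 9).
  Combine with x ≡ 5 (mod 16); new modulus lcm = 144.
    Write x = 5 + 9·t and substitute into x ≡ 5 (mod 16): 9·t ≡ 5 − 5 = 0 (mod 16).
    The inverse of 9 mod 16 is 9 (since 9·9 = 81 = 5·16 + 1), so t ≡ 9·0 = 0 ≡ 0 (mod 16).
    Then x = 5 + 9·0 = 5, valid modulo lcm(9, 16) = 144: x ≡ 5 (mod 144).
  Combine with x ≡ 8 (mod 13); new modulus lcm = 1872.
    Write x = 5 + 144·t and substitute into x ≡ 8 (mod 13): 144·t ≡ 8 − 5 = 3 (mod 13).
    Reduce coefficients mod 13: 1·t ≡ 3 (mod 13).
    So t ≡ 3 (mod 13).
    Then x = 5 + 144·3 = 437, valid modulo lcm(144, 13) = 1872: x ≡ 437 (mod 1872).
  Combine with x ≡ 9 (mod 11); new modulus lcm = 20592.
    Write x = 437 + 1872·t and substitute into x ≡ 9 (mod 11): 1872·t ≡ 9 − 437 = -428 (mod 11).
    Reduce coefficients mod 11: 2·t ≡ 1 (mod 11).
    The inverse of 2 mod 11 is 6 (since 2·6 = 12 = 1·11 + 1), so t ≡ 6·1 = 6 ≡ 6 (mod 11).
    Then x = 437 + 1872·6 = 11669, valid modulo lcm(1872, 11) = 20592: x ≡ 11669 (mod 20592).
Verify against each original: 11669 mod 9 = 5, 11669 mod 16 = 5, 11669 mod 13 = 8, 11669 mod 11 = 9.

x ≡ 11669 (mod 20592).


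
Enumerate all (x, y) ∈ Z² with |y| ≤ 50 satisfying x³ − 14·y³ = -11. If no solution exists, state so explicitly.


The equation is x³ - 14y³ = -11. For fixed y, x³ = 14·y³ − 11, so a solution requires the RHS to be a perfect cube.
Strategy: iterate y from -50 to 50, compute RHS = 14·y³ − 11, and check whether it is a (positive or negative) perfect cube.
Check small values of y:
  y = 0: RHS = -11 is not a perfect cube.
  y = 1: RHS = 3 is not a perfect cube.
  y = -1: RHS = -25 is not a perfect cube.
  y = 2: RHS = 101 is not a perfect cube.
  y = -2: RHS = -123 is not a perfect cube.
  y = 3: RHS = 367 is not a perfect cube.
  y = -3: RHS = -389 is not a perfect cube.
Continuing the search up to |y| = 50 finds no solutions either.
No (x, y) in the scanned range satisfies the equation.

No integer solutions with |y| ≤ 50.


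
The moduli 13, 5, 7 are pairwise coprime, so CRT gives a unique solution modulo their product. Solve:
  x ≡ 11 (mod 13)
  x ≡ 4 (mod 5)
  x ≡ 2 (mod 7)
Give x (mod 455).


Moduli 13, 5, 7 are pairwise coprime; by CRT there is a unique solution modulo M = 13 · 5 · 7 = 455.
Solve pairwise, accumulating the modulus:
  Start with x ≡ 11 (mod 13).
  Combine with x ≡ 4 (mod 5): since gcd(13, 5) = 1, we get a unique residue mod 65.
    Write x = 11 + 13·t and substitute into x ≡ 4 (mod 5): 13·t ≡ 4 − 11 = -7 (mod 5).
    Reduce coefficients mod 5: 3·t ≡ 3 (mod 5).
    The inverse of 3 mod 5 is 2 (since 3·2 = 6 = 1·5 + 1), so t ≡ 2·3 = 6 ≡ 1 (mod 5).
    Then x = 11 + 13·1 = 24, valid modulo lcm(13, 5) = 65: x ≡ 24 (mod 65).
  Combine with x ≡ 2 (mod 7): since gcd(65, 7) = 1, we get a unique residue mod 455.
    Write x = 24 + 65·t and substitute into x ≡ 2 (mod 7): 65·t ≡ 2 − 24 = -22 (mod 7).
    Reduce coefficients mod 7: 2·t ≡ 6 (mod 7).
    The inverse of 2 mod 7 is 4 (since 2·4 = 8 = 1·7 + 1), so t ≡ 4·6 = 24 ≡ 3 (mod 7).
    Then x = 24 + 65·3 = 219, valid modulo lcm(65, 7) = 455: x ≡ 219 (mod 455).
Verify: 219 mod 13 = 11 ✓, 219 mod 5 = 4 ✓, 219 mod 7 = 2 ✓.

x ≡ 219 (mod 455).


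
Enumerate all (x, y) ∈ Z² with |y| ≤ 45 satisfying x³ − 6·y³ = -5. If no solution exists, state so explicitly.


The equation is x³ - 6y³ = -5. For fixed y, x³ = 6·y³ − 5, so a solution requires the RHS to be a perfect cube.
Strategy: iterate y from -45 to 45, compute RHS = 6·y³ − 5, and check whether it is a (positive or negative) perfect cube.
Check small values of y:
  y = 0: RHS = -5 is not a perfect cube.
  y = 1: RHS = 1 = (1)³ ⇒ x = 1 works.
  y = -1: RHS = -11 is not a perfect cube.
  y = 2: RHS = 43 is not a perfect cube.
  y = -2: RHS = -53 is not a perfect cube.
  y = 3: RHS = 157 is not a perfect cube.
  y = -3: RHS = -167 is not a perfect cube.
Continuing the search up to |y| = 45 finds no further solutions beyond those listed.
Collected solutions: (1, 1).

Solutions (with |y| ≤ 45): (1, 1).


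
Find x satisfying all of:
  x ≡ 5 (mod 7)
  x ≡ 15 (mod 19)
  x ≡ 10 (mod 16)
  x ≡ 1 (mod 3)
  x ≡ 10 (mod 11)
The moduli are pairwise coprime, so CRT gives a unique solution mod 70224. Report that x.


Product of moduli M = 7 · 19 · 16 · 3 · 11 = 70224.
Merge one congruence at a time:
  Start: x ≡ 5 (mod 7).
  Combine with x ≡ 15 (mod 19); new modulus lcm = 133.
    Write x = 5 + 7·t and substitute into x ≡ 15 (mod 19): 7·t ≡ 15 − 5 = 10 (mod 19).
    The inverse of 7 mod 19 is 11 (since 7·11 = 77 = 4·19 + 1), so t ≡ 11·10 = 110 ≡ 15 (mod 19).
    Then x = 5 + 7·15 = 110, valid modulo lcm(7, 19) = 133: x ≡ 110 (mod 133).
  Combine with x ≡ 10 (mod 16); new modulus lcm = 2128.
    Write x = 110 + 133·t and substitute into x ≡ 10 (mod 16): 133·t ≡ 10 − 110 = -100 (mod 16).
    Reduce coefficients mod 16: 5·t ≡ 12 (mod 16).
    The inverse of 5 mod 16 is 13 (since 5·13 = 65 = 4·16 + 1), so t ≡ 13·12 = 156 ≡ 12 (mod 16).
    Then x = 110 + 133·12 = 1706, valid modulo lcm(133, 16) = 2128: x ≡ 1706 (mod 2128).
  Combine with x ≡ 1 (mod 3); new modulus lcm = 6384.
    Write x = 1706 + 2128·t and substitute into x ≡ 1 (mod 3): 2128·t ≡ 1 − 1706 = -1705 (mod 3).
    Reduce coefficients mod 3: 1·t ≡ 2 (mod 3).
    So t ≡ 2 (mod 3).
    Then x = 1706 + 2128·2 = 5962, valid modulo lcm(2128, 3) = 6384: x ≡ 5962 (mod 6384).
  Combine with x ≡ 10 (mod 11); new modulus lcm = 70224.
    Write x = 5962 + 6384·t and substitute into x ≡ 10 (mod 11): 6384·t ≡ 10 − 5962 = -5952 (mod 11).
    Reduce coefficients mod 11: 4·t ≡ 10 (mod 11).
    The inverse of 4 mod 11 is 3 (since 4·3 = 12 = 1·11 + 1), so t ≡ 3·10 = 30 ≡ 8 (mod 11).
    Then x = 5962 + 6384·8 = 57034, valid modulo lcm(6384, 11) = 70224: x ≡ 57034 (mod 70224).
Verify against each original: 57034 mod 7 = 5, 57034 mod 19 = 15, 57034 mod 16 = 10, 57034 mod 3 = 1, 57034 mod 11 = 10.

x ≡ 57034 (mod 70224).


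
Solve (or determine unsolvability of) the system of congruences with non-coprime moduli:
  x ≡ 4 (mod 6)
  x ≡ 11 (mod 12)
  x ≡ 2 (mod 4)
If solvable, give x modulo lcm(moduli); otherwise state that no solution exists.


Moduli 6, 12, 4 are not pairwise coprime, so CRT works modulo lcm(m_i) when all pairwise compatibility conditions hold.
Pairwise compatibility: gcd(m_i, m_j) must divide a_i - a_j for every pair.
Merge one congruence at a time:
  Start: x ≡ 4 (mod 6).
  Combine with x ≡ 11 (mod 12): gcd(6, 12) = 6, and 11 - 4 = 7 is NOT divisible by 6.
    ⇒ system is inconsistent (no integer solution).

No solution (the system is inconsistent).


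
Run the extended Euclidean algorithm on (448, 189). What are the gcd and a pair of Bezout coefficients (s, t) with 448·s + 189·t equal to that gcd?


Euclidean algorithm on (448, 189) — divide until remainder is 0:
  448 = 2 · 189 + 70
  189 = 2 · 70 + 49
  70 = 1 · 49 + 21
  49 = 2 · 21 + 7
  21 = 3 · 7 + 0
gcd(448, 189) = 7.
Track Bezout coefficients alongside the remainders: start with r₀ = 448 = a·1 + b·0 (s = 1, t = 0) and r₁ = 189 = a·0 + b·1 (s = 0, t = 1); each new remainder r_{k+1} = r_{k-1} − q_k·r_k inherits s_{k+1} = s_{k-1} − q_k·s_k, t_{k+1} = t_{k-1} − q_k·t_k, so r_k = a·s_k + b·t_k at every step:
  q = 2: r = 70, s = 1 − 2·0 = 1, t = 0 − 2·1 = -2  (check: 448·1 + 189·(-2) = 70)
  q = 2: r = 49, s = 0 − 2·1 = -2, t = 1 − 2·(-2) = 5  (check: 448·(-2) + 189·5 = 49)
  q = 1: r = 21, s = 1 − 1·(-2) = 3, t = -2 − 1·5 = -7  (check: 448·3 + 189·(-7) = 21)
  q = 2: r = 7, s = -2 − 2·3 = -8, t = 5 − 2·(-7) = 19  (check: 448·(-8) + 189·19 = 7)
The row with r = 7 (the gcd) gives the Bezout coefficients s = -8, t = 19.
Result: 448 · (-8) + 189 · (19) = 7.

gcd(448, 189) = 7; s = -8, t = 19 (check: 448·(-8) + 189·19 = 7).


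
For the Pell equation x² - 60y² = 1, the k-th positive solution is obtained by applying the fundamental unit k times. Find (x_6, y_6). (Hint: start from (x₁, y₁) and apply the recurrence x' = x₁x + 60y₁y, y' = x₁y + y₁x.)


Step 1: Find the fundamental solution (x₁, y₁) of x² - 60y² = 1.
  Expand √60 as a continued fraction. a₀ = ⌊√60⌋ = 7; iterate m_{k+1} = d_k·a_k − m_k, d_{k+1} = (60 − m_{k+1}²)/d_k, a_{k+1} = ⌊(a₀ + m_{k+1})/d_{k+1}⌋ (starting m₀ = 0, d₀ = 1), with convergents p_k = a_k·p_{k-1} + p_{k-2}, q_k = a_k·q_{k-1} + q_{k-2} (p₋₁ = 1, q₋₁ = 0):
  k = 0: a₀ = 7; p₀/q₀ = 7/1; p₀² − 60·q₀² = 49 − 60 = -11.
  k = 1: m = 7, d = 11, a = ⌊(7 + 7)/11⌋ = 1; p/q = (1·7 + 1)/(1·1 + 0) = 8/1; p² − 60·q² = 64 − 60 = 4.
  k = 2: m = 4, d = 4, a = ⌊(7 + 4)/4⌋ = 2; p/q = (2·8 + 7)/(2·1 + 1) = 23/3; p² − 60·q² = 529 − 540 = -11.
  k = 3: m = 4, d = 11, a = ⌊(7 + 4)/11⌋ = 1; p/q = (1·23 + 8)/(1·3 + 1) = 31/4; p² − 60·q² = 961 − 960 = 1.
  The first convergent with p² − 60·q² = 1 gives the fundamental solution (x₁, y₁) = (31, 4).
Step 2: Apply the recurrence (x_{n+1}, y_{n+1}) = (x₁x_n + 60y₁y_n, x₁y_n + y₁x_n) repeatedly.
  From (x_1, y_1) = (31, 4): x_2 = 31·31 + 60·4·4 = 1921; y_2 = 31·4 + 4·31 = 248.
  From (x_2, y_2) = (1921, 248): x_3 = 31·1921 + 60·4·248 = 119071; y_3 = 31·248 + 4·1921 = 15372.
  From (x_3, y_3) = (119071, 15372): x_4 = 31·119071 + 60·4·15372 = 7380481; y_4 = 31·15372 + 4·119071 = 952816.
  From (x_4, y_4) = (7380481, 952816): x_5 = 31·7380481 + 60·4·952816 = 457470751; y_5 = 31·952816 + 4·7380481 = 59059220.
  From (x_5, y_5) = (457470751, 59059220): x_6 = 31·457470751 + 60·4·59059220 = 28355806081; y_6 = 31·59059220 + 4·457470751 = 3660718824.
Step 3: Verify x_6² - 60·y_6² = 804051738503276578561 - 804051738503276578560 = 1 (should be 1). ✓

(x_1, y_1) = (31, 4); (x_6, y_6) = (28355806081, 3660718824).


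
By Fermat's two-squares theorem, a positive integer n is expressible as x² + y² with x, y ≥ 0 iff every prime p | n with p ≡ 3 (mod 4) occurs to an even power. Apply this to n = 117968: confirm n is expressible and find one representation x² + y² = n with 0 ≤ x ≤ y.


Step 1: Factor n = 117968 = 2^4 · 73 · 101.
Step 2: Check the mod-4 condition on each prime factor: 2 = 2 (special); 73 ≡ 1 (mod 4), exponent 1; 101 ≡ 1 (mod 4), exponent 1.
All primes ≡ 3 (mod 4) appear to even exponent (or don't appear), so by the two-squares theorem n IS expressible as a sum of two squares.
Step 3: Build a representation. Group n = k² · m with k = 4 and m = 73 · 101 = 7373 (a product of primes ≡ 1 (mod 4)); a representation of m scales to one of n via (k·x)² + (k·y)² = k²(x² + y²). Each prime p ≡ 1 (mod 4) is itself a sum of two squares; find a² by testing p − a² for a perfect square:
  73: 73 − 1² = 72, 73 − 2² = 69, 73 − 3² = 64 = 8² ⇒ 73 = 3² + 8².
  101: 101 − 1² = 100 = 10² ⇒ 101 = 1² + 10².
  Combine using the Brahmagupta–Fibonacci identity (a² + b²)(c² + d²) = (ac − bd)² + (ad + bc)² = (ac + bd)² + (ad − bc)²:
  73 · 101 = 7373: from (3² + 8²)(1² + 10²), take (3·1 − 8·10, 3·10 + 8·1) = (3 − 80, 30 + 8) = (-77, 38); dropping signs (only squares matter) gives (77, 38); check 77² + 38² = 5929 + 1444 = 7373 ✓.
  Scale by k = 4: (4·77, 4·38) = (308, 152).
Step 4: Order so x ≤ y and verify: 152² + 308² = 23104 + 94864 = 117968 = n. ✓

n = 117968 = 152² + 308² (one valid representation with x ≤ y).


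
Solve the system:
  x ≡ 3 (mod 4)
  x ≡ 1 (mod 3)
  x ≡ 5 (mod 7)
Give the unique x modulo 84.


Moduli 4, 3, 7 are pairwise coprime; by CRT there is a unique solution modulo M = 4 · 3 · 7 = 84.
Solve pairwise, accumulating the modulus:
  Start with x ≡ 3 (mod 4).
  Combine with x ≡ 1 (mod 3): since gcd(4, 3) = 1, we get a unique residue mod 12.
    Write x = 3 + 4·t and substitute into x ≡ 1 (mod 3): 4·t ≡ 1 − 3 = -2 (mod 3).
    Reduce coefficients mod 3: 1·t ≡ 1 (mod 3).
    So t ≡ 1 (mod 3).
    Then x = 3 + 4·1 = 7, valid modulo lcm(4, 3) = 12: x ≡ 7 (mod 12).
  Combine with x ≡ 5 (mod 7): since gcd(12, 7) = 1, we get a unique residue mod 84.
    Write x = 7 + 12·t and substitute into x ≡ 5 (mod 7): 12·t ≡ 5 − 7 = -2 (mod 7).
    Reduce coefficients mod 7: 5·t ≡ 5 (mod 7).
    The inverse of 5 mod 7 is 3 (since 5·3 = 15 = 2·7 + 1), so t ≡ 3·5 = 15 ≡ 1 (mod 7).
    Then x = 7 + 12·1 = 19, valid modulo lcm(12, 7) = 84: x ≡ 19 (mod 84).
Verify: 19 mod 4 = 3 ✓, 19 mod 3 = 1 ✓, 19 mod 7 = 5 ✓.

x ≡ 19 (mod 84).


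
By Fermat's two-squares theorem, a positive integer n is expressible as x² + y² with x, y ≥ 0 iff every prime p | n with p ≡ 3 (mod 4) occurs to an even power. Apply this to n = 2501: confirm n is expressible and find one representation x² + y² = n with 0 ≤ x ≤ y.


Step 1: Factor n = 2501 = 41 · 61.
Step 2: Check the mod-4 condition on each prime factor: 41 ≡ 1 (mod 4), exponent 1; 61 ≡ 1 (mod 4), exponent 1.
All primes ≡ 3 (mod 4) appear to even exponent (or don't appear), so by the two-squares theorem n IS expressible as a sum of two squares.
Step 3: Build a representation. Here n = 41 · 61 is a product of primes ≡ 1 (mod 4). Each prime p ≡ 1 (mod 4) is itself a sum of two squares; find a² by testing p − a² for a perfect square:
  41: 41 − 1² = 40, 41 − 2² = 37, 41 − 3² = 32, 41 − 4² = 25 = 5² ⇒ 41 = 4² + 5².
  61: 61 − 1² = 60, 61 − 2² = 57, 61 − 3² = 52, 61 − 4² = 45, 61 − 5² = 36 = 6² ⇒ 61 = 5² + 6².
  Combine using the Brahmagupta–Fibonacci identity (a² + b²)(c² + d²) = (ac − bd)² + (ad + bc)² = (ac + bd)² + (ad − bc)²:
  41 · 61 = 2501: from (4² + 5²)(5² + 6²), take (4·5 − 5·6, 4·6 + 5·5) = (20 − 30, 24 + 25) = (-10, 49); dropping signs (only squares matter) gives (10, 49); check 10² + 49² = 100 + 2401 = 2501 ✓.
Step 4: Order so x ≤ y and verify: 10² + 49² = 100 + 2401 = 2501 = n. ✓

n = 2501 = 10² + 49² (one valid representation with x ≤ y).


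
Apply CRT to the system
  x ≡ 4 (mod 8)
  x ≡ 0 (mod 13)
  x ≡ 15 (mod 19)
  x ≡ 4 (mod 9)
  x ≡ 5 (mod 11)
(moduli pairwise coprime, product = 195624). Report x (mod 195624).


Product of moduli M = 8 · 13 · 19 · 9 · 11 = 195624.
Merge one congruence at a time:
  Start: x ≡ 4 (mod 8).
  Combine with x ≡ 0 (mod 13); new modulus lcm = 104.
    Write x = 4 + 8·t and substitute into x ≡ 0 (mod 13): 8·t ≡ 0 − 4 = -4 (mod 13).
    Reduce coefficients mod 13: 8·t ≡ 9 (mod 13).
    The inverse of 8 mod 13 is 5 (since 8·5 = 40 = 3·13 + 1), so t ≡ 5·9 = 45 ≡ 6 (mod 13).
    Then x = 4 + 8·6 = 52, valid modulo lcm(8, 13) = 104: x ≡ 52 (mod 104).
  Combine with x ≡ 15 (mod 19); new modulus lcm = 1976.
    Write x = 52 + 104·t and substitute into x ≡ 15 (mod 19): 104·t ≡ 15 − 52 = -37 (mod 19).
    Reduce coefficients mod 19: 9·t ≡ 1 (mod 19).
    The inverse of 9 mod 19 is 17 (since 9·17 = 153 = 8·19 + 1), so t ≡ 17·1 = 17 ≡ 17 (mod 19).
    Then x = 52 + 104·17 = 1820, valid modulo lcm(104, 19) = 1976: x ≡ 1820 (mod 1976).
  Combine with x ≡ 4 (mod 9); new modulus lcm = 17784.
    Write x = 1820 + 1976·t and substitute into x ≡ 4 (mod 9): 1976·t ≡ 4 − 1820 = -1816 (mod 9).
    Reduce coefficients mod 9: 5·t ≡ 2 (mod 9).
    The inverse of 5 mod 9 is 2 (since 5·2 = 10 = 1·9 + 1), so t ≡ 2·2 = 4 ≡ 4 (mod 9).
    Then x = 1820 + 1976·4 = 9724, valid modulo lcm(1976, 9) = 17784: x ≡ 9724 (mod 17784).
  Combine with x ≡ 5 (mod 11); new modulus lcm = 195624.
    Write x = 9724 + 17784·t and substitute into x ≡ 5 (mod 11): 17784·t ≡ 5 − 9724 = -9719 (mod 11).
    Reduce coefficients mod 11: 8·t ≡ 5 (mod 11).
    The inverse of 8 mod 11 is 7 (since 8·7 = 56 = 5·11 + 1), so t ≡ 7·5 = 35 ≡ 2 (mod 11).
    Then x = 9724 + 17784·2 = 45292, valid modulo lcm(17784, 11) = 195624: x ≡ 45292 (mod 195624).
Verify against each original: 45292 mod 8 = 4, 45292 mod 13 = 0, 45292 mod 19 = 15, 45292 mod 9 = 4, 45292 mod 11 = 5.

x ≡ 45292 (mod 195624).


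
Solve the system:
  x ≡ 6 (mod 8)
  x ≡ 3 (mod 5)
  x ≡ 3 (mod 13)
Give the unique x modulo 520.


Moduli 8, 5, 13 are pairwise coprime; by CRT there is a unique solution modulo M = 8 · 5 · 13 = 520.
Solve pairwise, accumulating the modulus:
  Start with x ≡ 6 (mod 8).
  Combine with x ≡ 3 (mod 5): since gcd(8, 5) = 1, we get a unique residue mod 40.
    Write x = 6 + 8·t and substitute into x ≡ 3 (mod 5): 8·t ≡ 3 − 6 = -3 (mod 5).
    Reduce coefficients mod 5: 3·t ≡ 2 (mod 5).
    The inverse of 3 mod 5 is 2 (since 3·2 = 6 = 1·5 + 1), so t ≡ 2·2 = 4 ≡ 4 (mod 5).
    Then x = 6 + 8·4 = 38, valid modulo lcm(8, 5) = 40: x ≡ 38 (mod 40).
  Combine with x ≡ 3 (mod 13): since gcd(40, 13) = 1, we get a unique residue mod 520.
    Write x = 38 + 40·t and substitute into x ≡ 3 (mod 13): 40·t ≡ 3 − 38 = -35 (mod 13).
    Reduce coefficients mod 13: 1·t ≡ 4 (mod 13).
    So t ≡ 4 (mod 13).
    Then x = 38 + 40·4 = 198, valid modulo lcm(40, 13) = 520: x ≡ 198 (mod 520).
Verify: 198 mod 8 = 6 ✓, 198 mod 5 = 3 ✓, 198 mod 13 = 3 ✓.

x ≡ 198 (mod 520).


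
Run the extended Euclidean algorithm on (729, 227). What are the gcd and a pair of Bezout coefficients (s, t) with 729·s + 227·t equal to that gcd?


Euclidean algorithm on (729, 227) — divide until remainder is 0:
  729 = 3 · 227 + 48
  227 = 4 · 48 + 35
  48 = 1 · 35 + 13
  35 = 2 · 13 + 9
  13 = 1 · 9 + 4
  9 = 2 · 4 + 1
  4 = 4 · 1 + 0
gcd(729, 227) = 1.
Track Bezout coefficients alongside the remainders: start with r₀ = 729 = a·1 + b·0 (s = 1, t = 0) and r₁ = 227 = a·0 + b·1 (s = 0, t = 1); each new remainder r_{k+1} = r_{k-1} − q_k·r_k inherits s_{k+1} = s_{k-1} − q_k·s_k, t_{k+1} = t_{k-1} − q_k·t_k, so r_k = a·s_k + b·t_k at every step:
  q = 3: r = 48, s = 1 − 3·0 = 1, t = 0 − 3·1 = -3  (check: 729·1 + 227·(-3) = 48)
  q = 4: r = 35, s = 0 − 4·1 = -4, t = 1 − 4·(-3) = 13  (check: 729·(-4) + 227·13 = 35)
  q = 1: r = 13, s = 1 − 1·(-4) = 5, t = -3 − 1·13 = -16  (check: 729·5 + 227·(-16) = 13)
  q = 2: r = 9, s = -4 − 2·5 = -14, t = 13 − 2·(-16) = 45  (check: 729·(-14) + 227·45 = 9)
  q = 1: r = 4, s = 5 − 1·(-14) = 19, t = -16 − 1·45 = -61  (check: 729·19 + 227·(-61) = 4)
  q = 2: r = 1, s = -14 − 2·19 = -52, t = 45 − 2·(-61) = 167  (check: 729·(-52) + 227·167 = 1)
The row with r = 1 (the gcd) gives the Bezout coefficients s = -52, t = 167.
Result: 729 · (-52) + 227 · (167) = 1.

gcd(729, 227) = 1; s = -52, t = 167 (check: 729·(-52) + 227·167 = 1).


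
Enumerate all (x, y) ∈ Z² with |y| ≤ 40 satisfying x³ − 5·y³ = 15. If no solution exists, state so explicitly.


The equation is x³ - 5y³ = 15. For fixed y, x³ = 5·y³ + 15, so a solution requires the RHS to be a perfect cube.
Strategy: iterate y from -40 to 40, compute RHS = 5·y³ + 15, and check whether it is a (positive or negative) perfect cube.
Check small values of y:
  y = 0: RHS = 15 is not a perfect cube.
  y = 1: RHS = 20 is not a perfect cube.
  y = -1: RHS = 10 is not a perfect cube.
  y = 2: RHS = 55 is not a perfect cube.
  y = -2: RHS = -25 is not a perfect cube.
  y = 3: RHS = 150 is not a perfect cube.
  y = -3: RHS = -120 is not a perfect cube.
Continuing the search up to |y| = 40 finds no solutions either.
No (x, y) in the scanned range satisfies the equation.

No integer solutions with |y| ≤ 40.
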